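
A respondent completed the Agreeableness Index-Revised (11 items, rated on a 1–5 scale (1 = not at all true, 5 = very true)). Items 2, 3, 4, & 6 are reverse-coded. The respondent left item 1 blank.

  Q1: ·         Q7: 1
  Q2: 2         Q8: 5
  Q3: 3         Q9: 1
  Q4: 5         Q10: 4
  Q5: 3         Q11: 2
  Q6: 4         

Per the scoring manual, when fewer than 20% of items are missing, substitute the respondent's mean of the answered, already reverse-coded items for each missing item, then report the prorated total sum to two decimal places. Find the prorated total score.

Reverse-coded (reverse-coded value = 6 − response):
  item 2: 6 − 2 = 4
  item 3: 6 − 3 = 3
  item 4: 6 − 5 = 1
  item 6: 6 − 4 = 2
Completed scored items (10 of 11): 4, 3, 1, 3, 2, 1, 5, 1, 4, 2; sum = 26.
Person mean = 26 / 10 ≈ 2.6000
Prorated total = (26 / 10) × 11 = 28.60 (to 2 dp)

28.60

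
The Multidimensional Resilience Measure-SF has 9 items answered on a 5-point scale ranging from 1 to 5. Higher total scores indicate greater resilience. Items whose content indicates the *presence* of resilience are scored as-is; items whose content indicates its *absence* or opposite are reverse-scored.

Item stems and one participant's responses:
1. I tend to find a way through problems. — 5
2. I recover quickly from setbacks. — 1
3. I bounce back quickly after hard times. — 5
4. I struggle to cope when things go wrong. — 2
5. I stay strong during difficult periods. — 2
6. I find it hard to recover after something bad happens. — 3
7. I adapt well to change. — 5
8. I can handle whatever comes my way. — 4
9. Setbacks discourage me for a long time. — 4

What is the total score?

31

Items 4, 6, 9 describe the absence/opposite of resilience → reverse-score.
on a 1–5 scale, reversed = 6 − raw.
  item 1: 5
  item 2: 1
  item 3: 5
  item 4: 6 − 2 = 4
  item 5: 2
  item 6: 6 − 3 = 3
  item 7: 5
  item 8: 4
  item 9: 6 − 4 = 2
Total = 5 + 1 + 5 + 4 + 2 + 3 + 5 + 4 + 2 = 31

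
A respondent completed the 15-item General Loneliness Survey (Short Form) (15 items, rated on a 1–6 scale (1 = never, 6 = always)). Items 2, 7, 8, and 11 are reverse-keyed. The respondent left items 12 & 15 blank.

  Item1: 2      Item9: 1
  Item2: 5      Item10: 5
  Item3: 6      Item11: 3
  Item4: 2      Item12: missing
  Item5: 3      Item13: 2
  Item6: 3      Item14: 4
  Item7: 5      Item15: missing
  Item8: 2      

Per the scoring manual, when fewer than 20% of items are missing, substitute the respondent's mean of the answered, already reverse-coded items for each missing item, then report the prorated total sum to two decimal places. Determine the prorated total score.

47.31

Reverse-coded (reversed = (1+6) − raw = 7 − raw):
  item 2: 7 − 5 = 2
  item 7: 7 − 5 = 2
  item 8: 7 − 2 = 5
  item 11: 7 − 3 = 4
Completed scored items (13 of 15): 2, 2, 6, 2, 3, 3, 2, 5, 1, 5, 4, 2, 4; sum = 41.
Person mean = 41 / 13 ≈ 3.1538
Prorated total = (41 / 13) × 15 = 47.31 (to 2 dp)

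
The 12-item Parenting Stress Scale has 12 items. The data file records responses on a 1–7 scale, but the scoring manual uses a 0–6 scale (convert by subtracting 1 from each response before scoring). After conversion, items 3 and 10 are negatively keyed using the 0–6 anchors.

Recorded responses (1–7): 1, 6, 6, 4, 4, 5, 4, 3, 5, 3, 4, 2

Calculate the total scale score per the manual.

Convert to 0–6: 0, 5, 5, 3, 3, 4, 3, 2, 4, 2, 3, 1
Reverse-coded (reverse-coded value = 6 − response):
  item 3: 6 − 5 = 1
  item 10: 6 − 2 = 4
Scored: 0, 5, 1, 3, 3, 4, 3, 2, 4, 4, 3, 1
Total = 33

33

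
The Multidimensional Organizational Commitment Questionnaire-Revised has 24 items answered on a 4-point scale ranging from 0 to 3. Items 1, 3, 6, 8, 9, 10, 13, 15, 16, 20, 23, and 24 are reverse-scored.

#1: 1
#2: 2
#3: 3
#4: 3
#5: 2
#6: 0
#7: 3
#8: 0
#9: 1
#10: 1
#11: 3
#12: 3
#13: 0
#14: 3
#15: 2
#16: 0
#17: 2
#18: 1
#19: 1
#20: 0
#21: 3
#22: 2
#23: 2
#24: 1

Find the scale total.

53

Reversing items 1, 3, 6, 8, 9, 10, 13, 15, 16, 20, 23, and 24 with 3 − raw:
Total = (3−1) + 2 + (3−3) + 3 + 2 + (3−0) + 3 + (3−0) + (3−1) + (3−1) + 3 + 3 + (3−0) + 3 + (3−2) + (3−0) + 2 + 1 + 1 + (3−0) + 3 + 2 + (3−2) + (3−1)
      = 2 + 2 + 0 + 3 + 2 + 3 + 3 + 3 + 2 + 2 + 3 + 3 + 3 + 3 + 1 + 3 + 2 + 1 + 1 + 3 + 3 + 2 + 1 + 2 = 53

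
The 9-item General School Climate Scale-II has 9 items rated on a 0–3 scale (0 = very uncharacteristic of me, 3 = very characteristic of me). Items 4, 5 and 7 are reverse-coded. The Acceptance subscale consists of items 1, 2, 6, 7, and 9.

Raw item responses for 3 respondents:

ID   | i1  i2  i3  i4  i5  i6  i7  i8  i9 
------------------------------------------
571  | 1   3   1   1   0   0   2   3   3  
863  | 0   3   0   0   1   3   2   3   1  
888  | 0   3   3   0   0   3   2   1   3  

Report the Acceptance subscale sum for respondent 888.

Respondent 888 raw: 0, 3, 3, 0, 0, 3, 2, 1, 3.
Acceptance items: 1, 2, 6, 7, 9.
Reverse-coded (reverse-coded value = 3 − response):
  item 1: 0
  item 2: 3
  item 6: 3
  item 7: 3 − 2 = 1
  item 9: 3
Sum = 0 + 3 + 3 + 1 + 3 = 10

10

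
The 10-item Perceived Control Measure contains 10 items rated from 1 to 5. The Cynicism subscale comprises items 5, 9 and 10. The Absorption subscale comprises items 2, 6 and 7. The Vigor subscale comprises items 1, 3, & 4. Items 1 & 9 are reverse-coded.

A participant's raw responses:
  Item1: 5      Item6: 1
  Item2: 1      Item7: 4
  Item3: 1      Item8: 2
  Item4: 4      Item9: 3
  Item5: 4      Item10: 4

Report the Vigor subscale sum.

6

Vigor items: 1, 3, 4.
Of these, item 1 is reverse-coded; on a 1–5 scale, reversed = 6 − raw.
  item 1: 6 − 5 = 1
  item 3: 1
  item 4: 4
Sum = 1 + 1 + 4 = 6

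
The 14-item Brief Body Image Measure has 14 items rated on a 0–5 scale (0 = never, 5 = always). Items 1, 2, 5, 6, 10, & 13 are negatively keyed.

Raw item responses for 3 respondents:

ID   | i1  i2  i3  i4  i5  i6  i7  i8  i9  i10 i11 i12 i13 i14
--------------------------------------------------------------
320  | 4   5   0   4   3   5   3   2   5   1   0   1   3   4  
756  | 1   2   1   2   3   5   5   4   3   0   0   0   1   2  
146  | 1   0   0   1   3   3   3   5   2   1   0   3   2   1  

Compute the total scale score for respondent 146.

35

Respondent 146 raw: 1, 0, 0, 1, 3, 3, 3, 5, 2, 1, 0, 3, 2, 1.
Reverse-coded (on a 0–5 scale, reversed = 5 − raw):
  item 1: 5 − 1 = 4
  item 2: 5 − 0 = 5
  item 3: 0
  item 4: 1
  item 5: 5 − 3 = 2
  item 6: 5 − 3 = 2
  item 7: 3
  item 8: 5
  item 9: 2
  item 10: 5 − 1 = 4
  item 11: 0
  item 12: 3
  item 13: 5 − 2 = 3
  item 14: 1
Sum = 4 + 5 + 0 + 1 + 2 + 2 + 3 + 5 + 2 + 4 + 0 + 3 + 3 + 1 = 35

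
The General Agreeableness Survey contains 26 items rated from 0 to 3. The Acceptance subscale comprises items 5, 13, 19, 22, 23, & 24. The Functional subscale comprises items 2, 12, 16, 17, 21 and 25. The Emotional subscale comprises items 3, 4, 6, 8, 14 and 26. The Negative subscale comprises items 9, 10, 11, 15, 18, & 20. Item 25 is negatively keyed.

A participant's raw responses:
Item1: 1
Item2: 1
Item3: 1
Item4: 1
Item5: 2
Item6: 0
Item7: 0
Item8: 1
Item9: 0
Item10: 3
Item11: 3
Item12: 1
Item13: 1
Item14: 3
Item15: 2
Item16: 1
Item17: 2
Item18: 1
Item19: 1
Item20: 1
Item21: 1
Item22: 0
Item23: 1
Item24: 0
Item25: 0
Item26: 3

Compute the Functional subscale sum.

Functional items: 2, 12, 16, 17, 21, 25.
Of these, item 25 is negatively keyed; on a 0–3 scale, reversed = 3 − raw.
  item 2: 1
  item 12: 1
  item 16: 1
  item 17: 2
  item 21: 1
  item 25: 3 − 0 = 3
Sum = 1 + 1 + 1 + 2 + 1 + 3 = 9

9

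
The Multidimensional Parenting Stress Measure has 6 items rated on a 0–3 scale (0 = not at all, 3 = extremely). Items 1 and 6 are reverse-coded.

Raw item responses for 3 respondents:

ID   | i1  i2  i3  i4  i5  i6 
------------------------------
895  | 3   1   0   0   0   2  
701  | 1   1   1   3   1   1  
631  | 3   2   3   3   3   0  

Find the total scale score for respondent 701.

Respondent 701 raw: 1, 1, 1, 3, 1, 1.
Reverse-coded (reverse-coded value = 3 − response):
  item 1: 3 − 1 = 2
  item 2: 1
  item 3: 1
  item 4: 3
  item 5: 1
  item 6: 3 − 1 = 2
Sum = 2 + 1 + 1 + 3 + 1 + 2 = 10

10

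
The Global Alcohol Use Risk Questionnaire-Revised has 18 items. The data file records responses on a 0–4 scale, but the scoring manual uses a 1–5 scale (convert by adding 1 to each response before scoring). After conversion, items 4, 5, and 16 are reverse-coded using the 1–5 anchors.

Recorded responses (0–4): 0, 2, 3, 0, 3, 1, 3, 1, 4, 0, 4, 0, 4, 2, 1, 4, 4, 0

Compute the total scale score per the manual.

52

Convert to 1–5: 1, 3, 4, 1, 4, 2, 4, 2, 5, 1, 5, 1, 5, 3, 2, 5, 5, 1
Reverse-coded (on a 1–5 scale, reversed = 6 − raw):
  item 4: 6 − 1 = 5
  item 5: 6 − 4 = 2
  item 16: 6 − 5 = 1
Scored: 1, 3, 4, 5, 2, 2, 4, 2, 5, 1, 5, 1, 5, 3, 2, 1, 5, 1
Total = 52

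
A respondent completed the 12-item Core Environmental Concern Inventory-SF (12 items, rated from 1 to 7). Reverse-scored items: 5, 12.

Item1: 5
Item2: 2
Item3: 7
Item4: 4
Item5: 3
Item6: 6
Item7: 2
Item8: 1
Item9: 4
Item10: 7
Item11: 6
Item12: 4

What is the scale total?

Raw sum = 51. Reverse-scored items: 5, 12; their raw sum = 7.
Each reversal replaces raw with 8 − raw, changing the total by 8 − 2·raw per item.
Total = 51 + 2·8 − 2·7 = 51 + 16 − 14 = 53

53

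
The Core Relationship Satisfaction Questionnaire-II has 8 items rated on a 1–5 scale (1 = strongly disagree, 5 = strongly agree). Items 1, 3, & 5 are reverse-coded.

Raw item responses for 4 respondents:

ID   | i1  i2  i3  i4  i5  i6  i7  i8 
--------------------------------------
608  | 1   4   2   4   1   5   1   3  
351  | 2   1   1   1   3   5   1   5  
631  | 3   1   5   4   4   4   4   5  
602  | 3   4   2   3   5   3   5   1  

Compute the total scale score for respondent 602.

24

Respondent 602 raw: 3, 4, 2, 3, 5, 3, 5, 1.
Reverse-coded (on a 1–5 scale, reversed = 6 − raw):
  item 1: 6 − 3 = 3
  item 2: 4
  item 3: 6 − 2 = 4
  item 4: 3
  item 5: 6 − 5 = 1
  item 6: 3
  item 7: 5
  item 8: 1
Sum = 3 + 4 + 4 + 3 + 1 + 3 + 5 + 1 = 24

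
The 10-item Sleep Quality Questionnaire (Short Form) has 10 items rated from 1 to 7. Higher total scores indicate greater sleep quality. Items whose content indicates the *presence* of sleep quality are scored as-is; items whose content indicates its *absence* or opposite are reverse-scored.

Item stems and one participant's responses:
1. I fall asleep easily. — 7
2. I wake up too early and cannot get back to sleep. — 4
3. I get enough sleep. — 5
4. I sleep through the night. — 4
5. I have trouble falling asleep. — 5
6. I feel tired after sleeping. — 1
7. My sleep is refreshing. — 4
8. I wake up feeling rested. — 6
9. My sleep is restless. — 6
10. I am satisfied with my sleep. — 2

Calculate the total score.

Items 2, 5, 6, 9 describe the absence/opposite of sleep quality → reverse-score.
reversed = (1+7) − raw = 8 − raw.
  item 1: 7
  item 2: 8 − 4 = 4
  item 3: 5
  item 4: 4
  item 5: 8 − 5 = 3
  item 6: 8 − 1 = 7
  item 7: 4
  item 8: 6
  item 9: 8 − 6 = 2
  item 10: 2
Total = 7 + 4 + 5 + 4 + 3 + 7 + 4 + 6 + 2 + 2 = 44

44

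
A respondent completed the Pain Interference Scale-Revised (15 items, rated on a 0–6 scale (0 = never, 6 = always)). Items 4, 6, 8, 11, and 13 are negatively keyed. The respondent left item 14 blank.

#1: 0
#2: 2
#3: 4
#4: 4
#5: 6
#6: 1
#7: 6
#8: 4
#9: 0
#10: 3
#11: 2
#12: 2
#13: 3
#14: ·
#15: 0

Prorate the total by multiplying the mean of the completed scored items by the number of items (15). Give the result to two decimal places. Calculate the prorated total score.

41.79

Reverse-coded (reverse-coded value = 6 − response):
  item 4: 6 − 4 = 2
  item 6: 6 − 1 = 5
  item 8: 6 − 4 = 2
  item 11: 6 − 2 = 4
  item 13: 6 − 3 = 3
Completed scored items (14 of 15): 0, 2, 4, 2, 6, 5, 6, 2, 0, 3, 4, 2, 3, 0; sum = 39.
Person mean = 39 / 14 ≈ 2.7857
Prorated total = (39 / 14) × 15 = 41.79 (to 2 dp)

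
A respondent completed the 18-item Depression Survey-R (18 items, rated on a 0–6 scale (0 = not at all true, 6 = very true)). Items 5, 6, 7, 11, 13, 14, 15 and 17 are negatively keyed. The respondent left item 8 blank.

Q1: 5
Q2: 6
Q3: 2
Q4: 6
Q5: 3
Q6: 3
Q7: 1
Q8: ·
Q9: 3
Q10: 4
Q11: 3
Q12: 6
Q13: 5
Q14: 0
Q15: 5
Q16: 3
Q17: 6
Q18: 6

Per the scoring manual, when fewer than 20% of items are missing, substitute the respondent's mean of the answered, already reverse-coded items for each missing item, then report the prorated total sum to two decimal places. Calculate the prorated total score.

66.71

Reverse-coded (reverse-coded value = 6 − response):
  item 5: 6 − 3 = 3
  item 6: 6 − 3 = 3
  item 7: 6 − 1 = 5
  item 11: 6 − 3 = 3
  item 13: 6 − 5 = 1
  item 14: 6 − 0 = 6
  item 15: 6 − 5 = 1
  item 17: 6 − 6 = 0
Completed scored items (17 of 18): 5, 6, 2, 6, 3, 3, 5, 3, 4, 3, 6, 1, 6, 1, 3, 0, 6; sum = 63.
Person mean = 63 / 17 ≈ 3.7059
Prorated total = (63 / 17) × 18 = 66.71 (to 2 dp)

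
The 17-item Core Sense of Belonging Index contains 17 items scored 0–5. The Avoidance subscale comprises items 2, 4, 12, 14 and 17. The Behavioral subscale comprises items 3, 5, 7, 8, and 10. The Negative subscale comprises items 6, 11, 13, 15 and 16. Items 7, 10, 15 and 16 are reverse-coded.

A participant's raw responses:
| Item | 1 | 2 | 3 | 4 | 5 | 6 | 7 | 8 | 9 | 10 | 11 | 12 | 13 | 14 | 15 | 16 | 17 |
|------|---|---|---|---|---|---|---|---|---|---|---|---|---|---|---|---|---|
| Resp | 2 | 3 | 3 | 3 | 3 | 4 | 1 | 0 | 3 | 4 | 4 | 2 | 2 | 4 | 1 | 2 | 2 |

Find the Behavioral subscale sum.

11

Behavioral items: 3, 5, 7, 8, 10.
Of these, items 7 and 10 are reverse-coded; reverse-coded value = 5 − response.
  item 3: 3
  item 5: 3
  item 7: 5 − 1 = 4
  item 8: 0
  item 10: 5 − 4 = 1
Sum = 3 + 3 + 4 + 0 + 1 = 11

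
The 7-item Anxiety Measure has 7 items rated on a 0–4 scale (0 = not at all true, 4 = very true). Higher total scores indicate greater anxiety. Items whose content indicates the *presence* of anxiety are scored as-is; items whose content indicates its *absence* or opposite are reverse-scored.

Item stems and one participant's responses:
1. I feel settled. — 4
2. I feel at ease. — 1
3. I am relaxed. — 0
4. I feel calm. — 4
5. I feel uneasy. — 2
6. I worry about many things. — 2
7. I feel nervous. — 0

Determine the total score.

11

Items 1, 2, 3, 4 describe the absence/opposite of anxiety → reverse-score.
reverse-coded value = 4 − response.
  item 1: 4 − 4 = 0
  item 2: 4 − 1 = 3
  item 3: 4 − 0 = 4
  item 4: 4 − 4 = 0
  item 5: 2
  item 6: 2
  item 7: 0
Total = 0 + 3 + 4 + 0 + 2 + 2 + 0 = 11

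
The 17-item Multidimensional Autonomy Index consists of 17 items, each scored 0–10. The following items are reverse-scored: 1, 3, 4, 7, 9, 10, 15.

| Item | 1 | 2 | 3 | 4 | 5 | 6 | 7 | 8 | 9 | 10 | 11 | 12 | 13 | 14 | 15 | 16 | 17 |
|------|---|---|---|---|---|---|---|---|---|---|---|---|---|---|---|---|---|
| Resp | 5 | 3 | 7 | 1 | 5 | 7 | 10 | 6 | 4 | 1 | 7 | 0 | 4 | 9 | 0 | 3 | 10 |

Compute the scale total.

96

Apply reverse scoring (reverse-coded value = 10 − response):
  item 1: 10 − 5 = 5
  item 3: 10 − 7 = 3
  item 4: 10 − 1 = 9
  item 7: 10 − 10 = 0
  item 9: 10 − 4 = 6
  item 10: 10 − 1 = 9
  item 15: 10 − 0 = 10
Scored responses: 5, 3, 3, 9, 5, 7, 0, 6, 6, 9, 7, 0, 4, 9, 10, 3, 10
Total = 5 + 3 + 3 + 9 + 5 + 7 + 0 + 6 + 6 + 9 + 7 + 0 + 4 + 9 + 10 + 3 + 10 = 96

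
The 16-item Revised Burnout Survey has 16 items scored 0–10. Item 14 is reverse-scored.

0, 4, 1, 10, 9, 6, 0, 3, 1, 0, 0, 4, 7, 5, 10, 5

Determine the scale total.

65

Reversing item 14 with 10 − raw:
Total = 0 + 4 + 1 + 10 + 9 + 6 + 0 + 3 + 1 + 0 + 0 + 4 + 7 + (10−5) + 10 + 5
      = 0 + 4 + 1 + 10 + 9 + 6 + 0 + 3 + 1 + 0 + 0 + 4 + 7 + 5 + 10 + 5 = 65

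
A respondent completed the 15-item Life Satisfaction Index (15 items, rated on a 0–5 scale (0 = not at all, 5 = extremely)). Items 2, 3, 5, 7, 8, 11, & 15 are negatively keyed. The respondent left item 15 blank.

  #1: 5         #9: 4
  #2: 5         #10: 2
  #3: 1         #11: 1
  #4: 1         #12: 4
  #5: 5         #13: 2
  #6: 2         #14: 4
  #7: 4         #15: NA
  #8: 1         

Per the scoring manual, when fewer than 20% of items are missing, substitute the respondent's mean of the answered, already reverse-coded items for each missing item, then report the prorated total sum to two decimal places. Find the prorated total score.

39.64

Reverse-coded (reversed = (0+5) − raw = 5 − raw):
  item 2: 5 − 5 = 0
  item 3: 5 − 1 = 4
  item 5: 5 − 5 = 0
  item 7: 5 − 4 = 1
  item 8: 5 − 1 = 4
  item 11: 5 − 1 = 4
Completed scored items (14 of 15): 5, 0, 4, 1, 0, 2, 1, 4, 4, 2, 4, 4, 2, 4; sum = 37.
Person mean = 37 / 14 ≈ 2.6429
Prorated total = (37 / 14) × 15 = 39.64 (to 2 dp)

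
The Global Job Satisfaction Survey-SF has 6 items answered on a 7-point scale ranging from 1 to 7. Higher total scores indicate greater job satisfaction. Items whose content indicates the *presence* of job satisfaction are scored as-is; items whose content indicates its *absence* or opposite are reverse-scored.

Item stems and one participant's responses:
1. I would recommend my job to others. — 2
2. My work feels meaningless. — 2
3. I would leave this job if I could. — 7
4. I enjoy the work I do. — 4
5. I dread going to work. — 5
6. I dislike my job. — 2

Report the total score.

22

Items 2, 3, 5, 6 describe the absence/opposite of job satisfaction → reverse-score.
reversed = (1+7) − raw = 8 − raw.
  item 1: 2
  item 2: 8 − 2 = 6
  item 3: 8 − 7 = 1
  item 4: 4
  item 5: 8 − 5 = 3
  item 6: 8 − 2 = 6
Total = 2 + 6 + 1 + 4 + 3 + 6 = 22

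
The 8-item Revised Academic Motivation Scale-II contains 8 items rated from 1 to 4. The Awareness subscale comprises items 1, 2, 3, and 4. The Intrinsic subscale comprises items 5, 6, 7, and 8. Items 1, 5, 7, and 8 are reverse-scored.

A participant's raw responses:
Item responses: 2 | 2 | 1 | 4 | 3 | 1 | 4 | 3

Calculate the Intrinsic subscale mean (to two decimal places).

1.50

Intrinsic items: 5, 6, 7, 8.
Of these, items 5, 7, and 8 are reverse-scored; reversed = (1+4) − raw = 5 − raw.
  item 5: 5 − 3 = 2
  item 6: 1
  item 7: 5 − 4 = 1
  item 8: 5 − 3 = 2
Sum = 2 + 1 + 1 + 2 = 6
Mean = 6 / 4 = 1.50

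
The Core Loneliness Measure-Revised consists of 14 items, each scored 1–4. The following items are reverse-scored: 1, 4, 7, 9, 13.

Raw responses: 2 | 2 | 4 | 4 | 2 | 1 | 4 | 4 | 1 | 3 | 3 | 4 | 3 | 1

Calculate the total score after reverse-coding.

Apply reverse scoring (reverse-coded value = 5 − response):
  item 1: 5 − 2 = 3
  item 4: 5 − 4 = 1
  item 7: 5 − 4 = 1
  item 9: 5 − 1 = 4
  item 13: 5 − 3 = 2
Scored responses: 3, 2, 4, 1, 2, 1, 1, 4, 4, 3, 3, 4, 2, 1
Total = 3 + 2 + 4 + 1 + 2 + 1 + 1 + 4 + 4 + 3 + 3 + 4 + 2 + 1 = 35

35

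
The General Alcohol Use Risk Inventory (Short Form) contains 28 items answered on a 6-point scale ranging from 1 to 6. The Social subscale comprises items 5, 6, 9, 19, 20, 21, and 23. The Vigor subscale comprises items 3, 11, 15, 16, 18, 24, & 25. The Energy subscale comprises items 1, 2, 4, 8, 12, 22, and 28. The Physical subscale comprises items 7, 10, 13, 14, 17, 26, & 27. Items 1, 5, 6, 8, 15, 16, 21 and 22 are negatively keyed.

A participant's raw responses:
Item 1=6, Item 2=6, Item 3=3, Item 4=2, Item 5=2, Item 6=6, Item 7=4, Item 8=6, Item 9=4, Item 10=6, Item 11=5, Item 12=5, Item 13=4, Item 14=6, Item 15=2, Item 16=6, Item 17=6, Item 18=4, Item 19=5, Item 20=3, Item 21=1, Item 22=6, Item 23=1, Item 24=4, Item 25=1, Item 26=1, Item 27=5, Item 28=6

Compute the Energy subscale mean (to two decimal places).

Energy items: 1, 2, 4, 8, 12, 22, 28.
Of these, items 1, 8, & 22 are negatively keyed; on a 1–6 scale, reversed = 7 − raw.
  item 1: 7 − 6 = 1
  item 2: 6
  item 4: 2
  item 8: 7 − 6 = 1
  item 12: 5
  item 22: 7 − 6 = 1
  item 28: 6
Sum = 1 + 6 + 2 + 1 + 5 + 1 + 6 = 22
Mean = 22 / 7 = 3.14

3.14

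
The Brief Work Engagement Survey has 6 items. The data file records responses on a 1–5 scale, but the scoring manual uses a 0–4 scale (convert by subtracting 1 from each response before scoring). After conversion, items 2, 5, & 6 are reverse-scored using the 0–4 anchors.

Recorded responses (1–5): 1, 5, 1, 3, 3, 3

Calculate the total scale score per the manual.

6

Convert to 0–4: 0, 4, 0, 2, 2, 2
Reverse-coded (reverse-coded value = 4 − response):
  item 2: 4 − 4 = 0
  item 5: 4 − 2 = 2
  item 6: 4 − 2 = 2
Scored: 0, 0, 0, 2, 2, 2
Total = 6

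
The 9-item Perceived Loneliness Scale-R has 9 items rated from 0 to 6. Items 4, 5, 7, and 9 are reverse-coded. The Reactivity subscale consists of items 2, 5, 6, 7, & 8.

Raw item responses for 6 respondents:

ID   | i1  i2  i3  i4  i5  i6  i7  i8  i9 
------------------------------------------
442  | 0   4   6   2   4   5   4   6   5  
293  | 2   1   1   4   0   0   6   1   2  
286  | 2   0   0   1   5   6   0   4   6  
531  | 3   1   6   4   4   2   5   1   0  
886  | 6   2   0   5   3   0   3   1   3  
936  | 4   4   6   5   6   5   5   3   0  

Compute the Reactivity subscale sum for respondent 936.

13

Respondent 936 raw: 4, 4, 6, 5, 6, 5, 5, 3, 0.
Reactivity items: 2, 5, 6, 7, 8.
Reverse-coded (reversed = (0+6) − raw = 6 − raw):
  item 2: 4
  item 5: 6 − 6 = 0
  item 6: 5
  item 7: 6 − 5 = 1
  item 8: 3
Sum = 4 + 0 + 5 + 1 + 3 = 13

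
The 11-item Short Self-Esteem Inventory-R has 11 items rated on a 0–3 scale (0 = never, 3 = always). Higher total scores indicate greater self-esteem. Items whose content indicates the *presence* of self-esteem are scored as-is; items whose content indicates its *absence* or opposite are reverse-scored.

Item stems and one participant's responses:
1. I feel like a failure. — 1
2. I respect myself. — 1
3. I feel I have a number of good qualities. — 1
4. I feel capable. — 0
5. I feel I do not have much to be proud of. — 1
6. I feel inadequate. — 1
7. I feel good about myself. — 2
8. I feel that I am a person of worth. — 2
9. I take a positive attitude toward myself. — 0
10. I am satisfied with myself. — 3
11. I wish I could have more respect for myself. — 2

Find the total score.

Items 1, 5, 6, 11 describe the absence/opposite of self-esteem → reverse-score.
reverse-coded value = 3 − response.
  item 1: 3 − 1 = 2
  item 2: 1
  item 3: 1
  item 4: 0
  item 5: 3 − 1 = 2
  item 6: 3 − 1 = 2
  item 7: 2
  item 8: 2
  item 9: 0
  item 10: 3
  item 11: 3 − 2 = 1
Total = 2 + 1 + 1 + 0 + 2 + 2 + 2 + 2 + 0 + 3 + 1 = 16

16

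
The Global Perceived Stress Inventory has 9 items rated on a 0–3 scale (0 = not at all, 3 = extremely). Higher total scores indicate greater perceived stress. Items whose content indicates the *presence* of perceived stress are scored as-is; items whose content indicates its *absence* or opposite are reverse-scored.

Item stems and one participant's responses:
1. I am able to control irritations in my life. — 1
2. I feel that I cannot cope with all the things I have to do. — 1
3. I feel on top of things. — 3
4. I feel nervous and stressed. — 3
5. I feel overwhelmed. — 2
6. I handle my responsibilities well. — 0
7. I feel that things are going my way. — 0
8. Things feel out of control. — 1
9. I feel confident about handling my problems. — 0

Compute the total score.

Items 1, 3, 6, 7, 9 describe the absence/opposite of perceived stress → reverse-score.
on a 0–3 scale, reversed = 3 − raw.
  item 1: 3 − 1 = 2
  item 2: 1
  item 3: 3 − 3 = 0
  item 4: 3
  item 5: 2
  item 6: 3 − 0 = 3
  item 7: 3 − 0 = 3
  item 8: 1
  item 9: 3 − 0 = 3
Total = 2 + 1 + 0 + 3 + 2 + 3 + 3 + 1 + 3 = 18

18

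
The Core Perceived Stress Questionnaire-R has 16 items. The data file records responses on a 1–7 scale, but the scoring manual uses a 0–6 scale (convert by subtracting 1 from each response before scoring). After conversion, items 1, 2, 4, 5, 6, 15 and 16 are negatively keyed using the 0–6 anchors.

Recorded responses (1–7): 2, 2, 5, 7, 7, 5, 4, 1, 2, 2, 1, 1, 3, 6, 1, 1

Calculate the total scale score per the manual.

40

Convert to 0–6: 1, 1, 4, 6, 6, 4, 3, 0, 1, 1, 0, 0, 2, 5, 0, 0
Reverse-coded (reversed = (0+6) − raw = 6 − raw):
  item 1: 6 − 1 = 5
  item 2: 6 − 1 = 5
  item 4: 6 − 6 = 0
  item 5: 6 − 6 = 0
  item 6: 6 − 4 = 2
  item 15: 6 − 0 = 6
  item 16: 6 − 0 = 6
Scored: 5, 5, 4, 0, 0, 2, 3, 0, 1, 1, 0, 0, 2, 5, 6, 6
Total = 40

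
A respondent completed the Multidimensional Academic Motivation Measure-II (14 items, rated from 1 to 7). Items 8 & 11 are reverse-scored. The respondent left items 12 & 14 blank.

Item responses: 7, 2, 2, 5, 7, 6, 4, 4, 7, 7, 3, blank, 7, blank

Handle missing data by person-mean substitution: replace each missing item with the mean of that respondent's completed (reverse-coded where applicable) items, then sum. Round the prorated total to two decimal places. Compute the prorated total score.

73.50

Reverse-coded (reverse-coded value = 8 − response):
  item 8: 8 − 4 = 4
  item 11: 8 − 3 = 5
Completed scored items (12 of 14): 7, 2, 2, 5, 7, 6, 4, 4, 7, 7, 5, 7; sum = 63.
Person mean = 63 / 12 ≈ 5.2500
Prorated total = (63 / 12) × 14 = 73.50 (to 2 dp)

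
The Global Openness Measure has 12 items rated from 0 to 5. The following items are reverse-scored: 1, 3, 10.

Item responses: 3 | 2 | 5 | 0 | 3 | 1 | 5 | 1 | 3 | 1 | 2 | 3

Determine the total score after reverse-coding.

26

Reversing items 1, 3 and 10 with 5 − raw:
Total = (5−3) + 2 + (5−5) + 0 + 3 + 1 + 5 + 1 + 3 + (5−1) + 2 + 3
      = 2 + 2 + 0 + 0 + 3 + 1 + 5 + 1 + 3 + 4 + 2 + 3 = 26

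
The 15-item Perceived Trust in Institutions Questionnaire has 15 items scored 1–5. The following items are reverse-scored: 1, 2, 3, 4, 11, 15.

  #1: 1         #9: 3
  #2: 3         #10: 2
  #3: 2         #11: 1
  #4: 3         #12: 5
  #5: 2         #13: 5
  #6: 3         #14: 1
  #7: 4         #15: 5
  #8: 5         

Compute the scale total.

Reverse-scored items use 6 − raw:
  item 1: 6 − 1 = 5
  item 2: 6 − 3 = 3
  item 3: 6 − 2 = 4
  item 4: 6 − 3 = 3
  item 11: 6 − 1 = 5
  item 15: 6 − 5 = 1
Scored items: 5, 3, 4, 3, 2, 3, 4, 5, 3, 2, 5, 5, 5, 1, 1
Total = 5 + 3 + 4 + 3 + 2 + 3 + 4 + 5 + 3 + 2 + 5 + 5 + 5 + 1 + 1 = 51

51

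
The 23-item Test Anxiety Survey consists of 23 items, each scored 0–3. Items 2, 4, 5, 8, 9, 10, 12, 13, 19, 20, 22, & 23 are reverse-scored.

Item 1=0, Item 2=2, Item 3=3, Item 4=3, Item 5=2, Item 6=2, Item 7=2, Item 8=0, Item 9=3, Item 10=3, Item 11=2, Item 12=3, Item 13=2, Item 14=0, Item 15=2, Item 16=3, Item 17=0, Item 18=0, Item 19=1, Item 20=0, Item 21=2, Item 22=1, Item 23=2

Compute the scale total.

30

Reverse-scored items use 3 − raw:
  item 2: 3 − 2 = 1
  item 4: 3 − 3 = 0
  item 5: 3 − 2 = 1
  item 8: 3 − 0 = 3
  item 9: 3 − 3 = 0
  item 10: 3 − 3 = 0
  item 12: 3 − 3 = 0
  item 13: 3 − 2 = 1
  item 19: 3 − 1 = 2
  item 20: 3 − 0 = 3
  item 22: 3 − 1 = 2
  item 23: 3 − 2 = 1
Scored items: 0, 1, 3, 0, 1, 2, 2, 3, 0, 0, 2, 0, 1, 0, 2, 3, 0, 0, 2, 3, 2, 2, 1
Total = 0 + 1 + 3 + 0 + 1 + 2 + 2 + 3 + 0 + 0 + 2 + 0 + 1 + 0 + 2 + 3 + 0 + 0 + 2 + 3 + 2 + 2 + 1 = 30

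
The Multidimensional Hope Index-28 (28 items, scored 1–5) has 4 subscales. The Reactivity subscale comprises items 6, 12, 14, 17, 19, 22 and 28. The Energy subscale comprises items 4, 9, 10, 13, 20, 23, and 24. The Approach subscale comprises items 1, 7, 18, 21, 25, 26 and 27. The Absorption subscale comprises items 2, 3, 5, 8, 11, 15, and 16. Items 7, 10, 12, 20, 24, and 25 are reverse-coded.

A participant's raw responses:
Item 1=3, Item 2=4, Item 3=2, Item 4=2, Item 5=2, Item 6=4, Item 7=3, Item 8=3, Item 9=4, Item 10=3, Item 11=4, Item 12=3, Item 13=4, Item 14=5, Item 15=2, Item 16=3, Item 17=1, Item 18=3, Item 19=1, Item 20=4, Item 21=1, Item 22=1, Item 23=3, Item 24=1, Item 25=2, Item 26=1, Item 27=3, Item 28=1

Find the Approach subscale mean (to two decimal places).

2.57

Approach items: 1, 7, 18, 21, 25, 26, 27.
Of these, items 7 and 25 are reverse-coded; reversed = (1+5) − raw = 6 − raw.
  item 1: 3
  item 7: 6 − 3 = 3
  item 18: 3
  item 21: 1
  item 25: 6 − 2 = 4
  item 26: 1
  item 27: 3
Sum = 3 + 3 + 3 + 1 + 4 + 1 + 3 = 18
Mean = 18 / 7 = 2.57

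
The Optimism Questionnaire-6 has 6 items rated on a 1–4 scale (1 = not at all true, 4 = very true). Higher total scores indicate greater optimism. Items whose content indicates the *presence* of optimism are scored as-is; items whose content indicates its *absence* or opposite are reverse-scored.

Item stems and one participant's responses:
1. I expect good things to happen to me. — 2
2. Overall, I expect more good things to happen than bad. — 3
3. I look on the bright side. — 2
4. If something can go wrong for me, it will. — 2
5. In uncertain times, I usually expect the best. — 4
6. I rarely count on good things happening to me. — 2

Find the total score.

Items 4, 6 describe the absence/opposite of optimism → reverse-score.
reversed = (1+4) − raw = 5 − raw.
  item 1: 2
  item 2: 3
  item 3: 2
  item 4: 5 − 2 = 3
  item 5: 4
  item 6: 5 − 2 = 3
Total = 2 + 3 + 2 + 3 + 4 + 3 = 17

17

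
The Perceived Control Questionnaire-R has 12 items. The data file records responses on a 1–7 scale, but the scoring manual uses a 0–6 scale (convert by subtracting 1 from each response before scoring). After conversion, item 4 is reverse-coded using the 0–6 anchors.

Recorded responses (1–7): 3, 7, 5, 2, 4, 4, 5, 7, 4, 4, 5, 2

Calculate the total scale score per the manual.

44

Convert to 0–6: 2, 6, 4, 1, 3, 3, 4, 6, 3, 3, 4, 1
Reverse-coded (on a 0–6 scale, reversed = 6 − raw):
  item 4: 6 − 1 = 5
Scored: 2, 6, 4, 5, 3, 3, 4, 6, 3, 3, 4, 1
Total = 44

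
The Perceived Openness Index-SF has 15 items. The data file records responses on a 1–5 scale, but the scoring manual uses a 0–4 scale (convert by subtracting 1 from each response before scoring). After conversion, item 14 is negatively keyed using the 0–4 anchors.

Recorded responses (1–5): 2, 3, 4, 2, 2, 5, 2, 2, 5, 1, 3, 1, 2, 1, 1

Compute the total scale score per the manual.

25

Convert to 0–4: 1, 2, 3, 1, 1, 4, 1, 1, 4, 0, 2, 0, 1, 0, 0
Reverse-coded (reverse-coded value = 4 − response):
  item 14: 4 − 0 = 4
Scored: 1, 2, 3, 1, 1, 4, 1, 1, 4, 0, 2, 0, 1, 4, 0
Total = 25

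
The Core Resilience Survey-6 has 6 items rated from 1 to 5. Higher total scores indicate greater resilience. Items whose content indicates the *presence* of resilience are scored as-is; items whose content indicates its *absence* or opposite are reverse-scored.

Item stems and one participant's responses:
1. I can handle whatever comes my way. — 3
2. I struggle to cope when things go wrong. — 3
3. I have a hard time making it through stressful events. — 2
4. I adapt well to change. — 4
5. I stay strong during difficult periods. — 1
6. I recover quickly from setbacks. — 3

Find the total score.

18

Items 2, 3 describe the absence/opposite of resilience → reverse-score.
reverse-coded value = 6 − response.
  item 1: 3
  item 2: 6 − 3 = 3
  item 3: 6 − 2 = 4
  item 4: 4
  item 5: 1
  item 6: 3
Total = 3 + 3 + 4 + 4 + 1 + 3 = 18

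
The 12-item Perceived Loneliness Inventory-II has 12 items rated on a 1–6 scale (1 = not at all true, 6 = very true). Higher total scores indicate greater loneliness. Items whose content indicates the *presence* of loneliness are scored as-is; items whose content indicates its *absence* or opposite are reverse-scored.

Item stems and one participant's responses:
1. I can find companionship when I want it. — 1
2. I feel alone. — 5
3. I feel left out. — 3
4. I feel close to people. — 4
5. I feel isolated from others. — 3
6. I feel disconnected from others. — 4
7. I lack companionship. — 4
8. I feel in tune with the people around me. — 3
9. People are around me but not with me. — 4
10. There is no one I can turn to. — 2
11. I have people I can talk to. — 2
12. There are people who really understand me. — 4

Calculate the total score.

Items 1, 4, 8, 11, 12 describe the absence/opposite of loneliness → reverse-score.
reversed = (1+6) − raw = 7 − raw.
  item 1: 7 − 1 = 6
  item 2: 5
  item 3: 3
  item 4: 7 − 4 = 3
  item 5: 3
  item 6: 4
  item 7: 4
  item 8: 7 − 3 = 4
  item 9: 4
  item 10: 2
  item 11: 7 − 2 = 5
  item 12: 7 − 4 = 3
Total = 6 + 5 + 3 + 3 + 3 + 4 + 4 + 4 + 4 + 2 + 5 + 3 = 46

46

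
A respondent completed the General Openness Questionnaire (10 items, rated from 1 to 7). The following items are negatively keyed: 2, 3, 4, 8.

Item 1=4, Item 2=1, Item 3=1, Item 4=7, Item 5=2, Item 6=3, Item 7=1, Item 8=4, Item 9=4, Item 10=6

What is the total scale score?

39

Apply reverse scoring (reverse-coded value = 8 − response):
  item 2: 8 − 1 = 7
  item 3: 8 − 1 = 7
  item 4: 8 − 7 = 1
  item 8: 8 − 4 = 4
Scored items: 4, 7, 7, 1, 2, 3, 1, 4, 4, 6
Total = 4 + 7 + 7 + 1 + 2 + 3 + 1 + 4 + 4 + 6 = 39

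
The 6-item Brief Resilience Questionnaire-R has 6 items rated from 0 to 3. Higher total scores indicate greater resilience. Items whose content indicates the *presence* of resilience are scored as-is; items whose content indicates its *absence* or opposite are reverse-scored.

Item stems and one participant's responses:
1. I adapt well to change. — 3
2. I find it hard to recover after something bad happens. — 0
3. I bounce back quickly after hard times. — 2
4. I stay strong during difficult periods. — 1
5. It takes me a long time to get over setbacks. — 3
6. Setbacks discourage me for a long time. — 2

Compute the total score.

10

Items 2, 5, 6 describe the absence/opposite of resilience → reverse-score.
reversed = (0+3) − raw = 3 − raw.
  item 1: 3
  item 2: 3 − 0 = 3
  item 3: 2
  item 4: 1
  item 5: 3 − 3 = 0
  item 6: 3 − 2 = 1
Total = 3 + 3 + 2 + 1 + 0 + 1 = 10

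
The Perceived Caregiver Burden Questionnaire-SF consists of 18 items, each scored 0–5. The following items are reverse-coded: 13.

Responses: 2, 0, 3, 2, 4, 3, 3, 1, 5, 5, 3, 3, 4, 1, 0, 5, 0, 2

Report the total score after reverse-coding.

Apply reverse scoring (reversed = (0+5) − raw = 5 − raw):
  item 13: 5 − 4 = 1
Scored items: 2, 0, 3, 2, 4, 3, 3, 1, 5, 5, 3, 3, 1, 1, 0, 5, 0, 2
Total = 2 + 0 + 3 + 2 + 4 + 3 + 3 + 1 + 5 + 5 + 3 + 3 + 1 + 1 + 0 + 5 + 0 + 2 = 43

43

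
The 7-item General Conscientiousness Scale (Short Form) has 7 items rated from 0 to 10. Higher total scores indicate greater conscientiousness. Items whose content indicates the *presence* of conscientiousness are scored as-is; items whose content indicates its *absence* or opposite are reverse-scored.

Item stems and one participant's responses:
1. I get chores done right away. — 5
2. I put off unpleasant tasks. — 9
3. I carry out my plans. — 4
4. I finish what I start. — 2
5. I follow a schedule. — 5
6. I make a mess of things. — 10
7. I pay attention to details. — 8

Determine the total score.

Items 2, 6 describe the absence/opposite of conscientiousness → reverse-score.
on a 0–10 scale, reversed = 10 − raw.
  item 1: 5
  item 2: 10 − 9 = 1
  item 3: 4
  item 4: 2
  item 5: 5
  item 6: 10 − 10 = 0
  item 7: 8
Total = 5 + 1 + 4 + 2 + 5 + 0 + 8 = 25

25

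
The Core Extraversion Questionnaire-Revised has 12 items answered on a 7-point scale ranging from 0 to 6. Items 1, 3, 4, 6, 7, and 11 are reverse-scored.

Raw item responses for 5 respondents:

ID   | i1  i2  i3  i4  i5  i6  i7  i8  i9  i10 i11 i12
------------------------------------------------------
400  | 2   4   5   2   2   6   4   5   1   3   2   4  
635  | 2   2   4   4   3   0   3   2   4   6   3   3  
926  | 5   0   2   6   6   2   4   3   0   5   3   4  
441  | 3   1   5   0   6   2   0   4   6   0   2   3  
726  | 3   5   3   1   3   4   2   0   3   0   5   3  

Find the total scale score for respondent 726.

Respondent 726 raw: 3, 5, 3, 1, 3, 4, 2, 0, 3, 0, 5, 3.
Reverse-coded (reversed = (0+6) − raw = 6 − raw):
  item 1: 6 − 3 = 3
  item 2: 5
  item 3: 6 − 3 = 3
  item 4: 6 − 1 = 5
  item 5: 3
  item 6: 6 − 4 = 2
  item 7: 6 − 2 = 4
  item 8: 0
  item 9: 3
  item 10: 0
  item 11: 6 − 5 = 1
  item 12: 3
Sum = 3 + 5 + 3 + 5 + 3 + 2 + 4 + 0 + 3 + 0 + 1 + 3 = 32

32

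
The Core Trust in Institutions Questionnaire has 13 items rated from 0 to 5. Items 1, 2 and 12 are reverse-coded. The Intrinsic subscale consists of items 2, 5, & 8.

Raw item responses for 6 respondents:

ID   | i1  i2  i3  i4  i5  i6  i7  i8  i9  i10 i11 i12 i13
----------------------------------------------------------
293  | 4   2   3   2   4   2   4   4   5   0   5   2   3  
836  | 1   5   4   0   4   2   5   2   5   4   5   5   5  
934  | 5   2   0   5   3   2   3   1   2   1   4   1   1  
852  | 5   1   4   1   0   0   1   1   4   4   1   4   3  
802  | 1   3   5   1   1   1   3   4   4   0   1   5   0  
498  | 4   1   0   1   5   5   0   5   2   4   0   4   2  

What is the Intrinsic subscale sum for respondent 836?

6

Respondent 836 raw: 1, 5, 4, 0, 4, 2, 5, 2, 5, 4, 5, 5, 5.
Intrinsic items: 2, 5, 8.
Reverse-coded (reverse-coded value = 5 − response):
  item 2: 5 − 5 = 0
  item 5: 4
  item 8: 2
Sum = 0 + 4 + 2 = 6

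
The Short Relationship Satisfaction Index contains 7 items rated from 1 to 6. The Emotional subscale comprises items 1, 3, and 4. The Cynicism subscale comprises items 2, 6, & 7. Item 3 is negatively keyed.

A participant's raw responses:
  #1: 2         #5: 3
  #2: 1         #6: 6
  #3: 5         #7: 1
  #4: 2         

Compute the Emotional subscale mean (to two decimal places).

2.00

Emotional items: 1, 3, 4.
Of these, item 3 is negatively keyed; on a 1–6 scale, reversed = 7 − raw.
  item 1: 2
  item 3: 7 − 5 = 2
  item 4: 2
Sum = 2 + 2 + 2 = 6
Mean = 6 / 3 = 2.00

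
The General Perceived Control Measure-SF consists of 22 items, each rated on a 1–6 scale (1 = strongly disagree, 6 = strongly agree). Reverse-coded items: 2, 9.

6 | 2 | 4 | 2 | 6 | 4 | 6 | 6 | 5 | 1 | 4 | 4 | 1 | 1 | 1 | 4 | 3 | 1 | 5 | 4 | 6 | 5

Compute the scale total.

Raw sum = 81. Reverse-coded items: 2, 9; their raw sum = 7.
Each reversal replaces raw with 7 − raw, changing the total by 7 − 2·raw per item.
Total = 81 + 2·7 − 2·7 = 81 + 14 − 14 = 81

81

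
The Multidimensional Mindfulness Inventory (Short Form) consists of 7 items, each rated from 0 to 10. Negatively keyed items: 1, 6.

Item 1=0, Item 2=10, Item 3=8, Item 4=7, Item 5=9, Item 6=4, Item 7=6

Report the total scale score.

Reversing items 1 & 6 with 10 − raw:
Total = (10−0) + 10 + 8 + 7 + 9 + (10−4) + 6
      = 10 + 10 + 8 + 7 + 9 + 6 + 6 = 56

56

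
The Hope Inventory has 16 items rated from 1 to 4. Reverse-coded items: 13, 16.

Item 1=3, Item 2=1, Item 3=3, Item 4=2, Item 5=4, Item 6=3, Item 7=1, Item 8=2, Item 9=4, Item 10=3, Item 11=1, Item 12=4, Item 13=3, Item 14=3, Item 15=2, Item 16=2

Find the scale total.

41

Raw sum = 41. Reverse-coded items: 13, 16; their raw sum = 5.
Each reversal replaces raw with 5 − raw, changing the total by 5 − 2·raw per item.
Total = 41 + 2·5 − 2·5 = 41 + 10 − 10 = 41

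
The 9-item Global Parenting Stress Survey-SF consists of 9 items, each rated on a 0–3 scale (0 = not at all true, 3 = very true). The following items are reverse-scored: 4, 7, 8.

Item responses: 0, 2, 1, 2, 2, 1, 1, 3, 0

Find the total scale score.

9

Reverse-scored items use 3 − raw:
  item 4: 3 − 2 = 1
  item 7: 3 − 1 = 2
  item 8: 3 − 3 = 0
After reverse-coding: 0, 2, 1, 1, 2, 1, 2, 0, 0
Total = 0 + 2 + 1 + 1 + 2 + 1 + 2 + 0 + 0 = 9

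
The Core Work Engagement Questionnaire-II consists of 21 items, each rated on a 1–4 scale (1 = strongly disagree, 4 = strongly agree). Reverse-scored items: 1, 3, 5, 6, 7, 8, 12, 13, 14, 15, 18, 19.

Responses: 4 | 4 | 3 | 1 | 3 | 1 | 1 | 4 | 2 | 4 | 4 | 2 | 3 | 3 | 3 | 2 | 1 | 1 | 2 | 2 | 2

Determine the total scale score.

Reversing items 1, 3, 5, 6, 7, 8, 12, 13, 14, 15, 18 and 19 with 5 − raw:
Total = (5−4) + 4 + (5−3) + 1 + (5−3) + (5−1) + (5−1) + (5−4) + 2 + 4 + 4 + (5−2) + (5−3) + (5−3) + (5−3) + 2 + 1 + (5−1) + (5−2) + 2 + 2
      = 1 + 4 + 2 + 1 + 2 + 4 + 4 + 1 + 2 + 4 + 4 + 3 + 2 + 2 + 2 + 2 + 1 + 4 + 3 + 2 + 2 = 52

52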